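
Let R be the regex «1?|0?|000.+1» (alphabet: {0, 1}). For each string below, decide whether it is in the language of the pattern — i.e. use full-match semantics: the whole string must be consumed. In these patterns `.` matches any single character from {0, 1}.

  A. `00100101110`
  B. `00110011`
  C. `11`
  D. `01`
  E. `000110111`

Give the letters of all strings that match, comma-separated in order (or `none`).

E

A → no match
B → no match
C → no match
D → no match
E → match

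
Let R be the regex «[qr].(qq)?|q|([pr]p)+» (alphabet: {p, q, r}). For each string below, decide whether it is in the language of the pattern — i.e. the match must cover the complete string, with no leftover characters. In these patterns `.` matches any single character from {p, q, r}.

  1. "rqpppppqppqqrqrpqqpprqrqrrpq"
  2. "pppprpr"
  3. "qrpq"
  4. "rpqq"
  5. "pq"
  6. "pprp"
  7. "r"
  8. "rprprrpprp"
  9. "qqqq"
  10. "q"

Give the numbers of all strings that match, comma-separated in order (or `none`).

1 → no match
2. "pppprpr" → no match
3. "qrpq" → no match
4. "rpqq" → match
5. "pq" → no match
6. "pprp" → match
7. "r" → no match
8. "rprprrpprp" → no match
9. "qqqq" → match
10. "q" → match

4, 6, 9, 10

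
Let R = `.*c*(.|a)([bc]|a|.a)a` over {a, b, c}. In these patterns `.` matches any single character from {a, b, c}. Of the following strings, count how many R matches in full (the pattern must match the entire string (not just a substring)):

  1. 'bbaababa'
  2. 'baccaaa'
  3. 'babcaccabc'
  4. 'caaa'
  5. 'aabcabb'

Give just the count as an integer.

1. 'bbaababa' → match
2. 'baccaaa' → match
3. 'babcaccabc' → no match — must end with 'a'
4. 'caaa' → match
5. 'aabcabb' → no match — must end with 'a'
Total matched: 3

3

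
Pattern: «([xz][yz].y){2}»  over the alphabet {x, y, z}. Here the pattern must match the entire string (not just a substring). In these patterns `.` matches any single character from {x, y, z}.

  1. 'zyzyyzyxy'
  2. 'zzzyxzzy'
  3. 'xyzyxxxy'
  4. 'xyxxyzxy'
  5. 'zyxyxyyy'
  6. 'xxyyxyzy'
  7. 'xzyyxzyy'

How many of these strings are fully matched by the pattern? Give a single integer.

3

1 → no match
2 → match
3 → no match
4 → no match
5 → match
6 → no match
7 → match
Total matched: 3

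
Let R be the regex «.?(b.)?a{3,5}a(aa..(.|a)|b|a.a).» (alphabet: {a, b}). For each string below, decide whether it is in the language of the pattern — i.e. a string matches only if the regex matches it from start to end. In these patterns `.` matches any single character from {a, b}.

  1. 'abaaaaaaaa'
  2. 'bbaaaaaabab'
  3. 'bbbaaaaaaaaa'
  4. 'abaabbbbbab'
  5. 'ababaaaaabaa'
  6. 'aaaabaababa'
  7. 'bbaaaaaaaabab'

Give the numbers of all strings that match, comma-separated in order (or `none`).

1 → no match
2 → match
3 → match
4 → no match
5 → no match
6 → no match
7 → match

2, 3, 7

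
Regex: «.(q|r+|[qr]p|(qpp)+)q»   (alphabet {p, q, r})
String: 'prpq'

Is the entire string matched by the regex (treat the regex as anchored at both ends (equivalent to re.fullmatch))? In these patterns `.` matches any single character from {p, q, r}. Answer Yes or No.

Yes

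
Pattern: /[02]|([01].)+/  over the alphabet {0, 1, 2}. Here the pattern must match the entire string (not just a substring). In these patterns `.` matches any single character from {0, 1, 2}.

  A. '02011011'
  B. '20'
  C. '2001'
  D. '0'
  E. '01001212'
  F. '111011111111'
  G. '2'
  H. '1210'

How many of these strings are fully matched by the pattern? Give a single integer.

A → match
B → no match
C → no match
D → match
E → match
F → match
G → match
H → match
Total matched: 6

6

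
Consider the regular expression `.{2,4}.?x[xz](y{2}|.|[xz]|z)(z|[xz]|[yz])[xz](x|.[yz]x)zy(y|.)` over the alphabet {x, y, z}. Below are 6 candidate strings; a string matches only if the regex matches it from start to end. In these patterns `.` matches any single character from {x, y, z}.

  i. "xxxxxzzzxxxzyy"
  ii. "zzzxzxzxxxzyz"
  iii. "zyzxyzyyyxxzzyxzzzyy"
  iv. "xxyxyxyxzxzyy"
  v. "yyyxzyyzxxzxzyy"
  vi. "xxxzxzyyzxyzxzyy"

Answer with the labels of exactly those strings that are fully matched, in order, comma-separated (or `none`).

v, vi

i → no match
ii → no match
iii → no match
iv → no match
v → match
vi → match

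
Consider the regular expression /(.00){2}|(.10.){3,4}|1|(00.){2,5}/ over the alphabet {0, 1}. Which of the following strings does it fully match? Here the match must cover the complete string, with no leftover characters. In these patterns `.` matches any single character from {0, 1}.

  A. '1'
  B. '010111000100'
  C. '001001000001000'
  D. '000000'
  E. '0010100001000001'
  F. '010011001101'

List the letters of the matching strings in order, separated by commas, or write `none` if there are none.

A → match
B → match
C → match
D → match
E → no match
F → match

A, B, C, D, F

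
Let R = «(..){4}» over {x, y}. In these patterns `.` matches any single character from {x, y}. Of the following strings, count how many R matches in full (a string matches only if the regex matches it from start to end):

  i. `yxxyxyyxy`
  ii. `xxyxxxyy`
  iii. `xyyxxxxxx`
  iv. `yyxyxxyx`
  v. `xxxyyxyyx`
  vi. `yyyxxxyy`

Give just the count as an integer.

3

i → no match
ii → match
iii → no match
iv → match
v → no match
vi → match
Total matched: 3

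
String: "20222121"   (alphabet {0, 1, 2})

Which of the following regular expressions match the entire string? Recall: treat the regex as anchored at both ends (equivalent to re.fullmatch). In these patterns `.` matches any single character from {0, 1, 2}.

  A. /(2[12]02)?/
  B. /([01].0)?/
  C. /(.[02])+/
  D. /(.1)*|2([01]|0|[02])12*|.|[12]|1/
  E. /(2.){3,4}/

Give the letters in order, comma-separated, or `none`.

E

A → no match
B → no match
C → no match
D → no match
E → match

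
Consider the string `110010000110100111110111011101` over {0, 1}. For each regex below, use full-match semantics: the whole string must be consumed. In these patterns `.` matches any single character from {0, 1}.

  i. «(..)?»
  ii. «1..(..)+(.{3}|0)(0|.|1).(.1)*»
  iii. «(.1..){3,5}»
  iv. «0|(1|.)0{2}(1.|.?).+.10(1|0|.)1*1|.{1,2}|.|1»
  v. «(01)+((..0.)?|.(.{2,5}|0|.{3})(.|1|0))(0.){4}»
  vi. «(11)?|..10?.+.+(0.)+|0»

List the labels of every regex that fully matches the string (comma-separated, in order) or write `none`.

ii

i → no match
ii → match
iii → no match
iv → no match
v → no match — must start with `01`
vi → no match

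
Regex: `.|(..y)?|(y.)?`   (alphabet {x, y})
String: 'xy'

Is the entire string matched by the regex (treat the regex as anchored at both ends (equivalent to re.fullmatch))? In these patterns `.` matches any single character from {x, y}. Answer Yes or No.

No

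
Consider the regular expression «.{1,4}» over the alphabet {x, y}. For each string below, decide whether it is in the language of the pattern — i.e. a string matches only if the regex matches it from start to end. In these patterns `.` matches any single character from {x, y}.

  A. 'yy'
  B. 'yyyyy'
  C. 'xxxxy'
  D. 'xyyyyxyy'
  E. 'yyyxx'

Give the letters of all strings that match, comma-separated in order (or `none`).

A

A → match
B → no match
C → no match
D → no match
E → no match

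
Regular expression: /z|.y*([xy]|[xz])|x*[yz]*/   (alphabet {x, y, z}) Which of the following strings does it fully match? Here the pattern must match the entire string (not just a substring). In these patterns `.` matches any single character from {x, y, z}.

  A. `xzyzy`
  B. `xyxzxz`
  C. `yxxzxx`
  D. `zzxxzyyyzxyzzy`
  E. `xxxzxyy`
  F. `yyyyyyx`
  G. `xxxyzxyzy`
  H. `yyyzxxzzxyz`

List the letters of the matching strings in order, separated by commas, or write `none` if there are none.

A → match
B → no match
C → no match
D → no match
E → no match
F → match
G → no match
H → no match

A, F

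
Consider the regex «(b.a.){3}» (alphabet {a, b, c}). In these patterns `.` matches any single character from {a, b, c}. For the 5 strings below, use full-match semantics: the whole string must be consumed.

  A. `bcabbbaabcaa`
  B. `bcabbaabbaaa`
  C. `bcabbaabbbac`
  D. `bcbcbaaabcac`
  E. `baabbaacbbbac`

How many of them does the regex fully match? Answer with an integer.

A → match
B → match
C → match
D → no match
E → no match
Total matched: 3

3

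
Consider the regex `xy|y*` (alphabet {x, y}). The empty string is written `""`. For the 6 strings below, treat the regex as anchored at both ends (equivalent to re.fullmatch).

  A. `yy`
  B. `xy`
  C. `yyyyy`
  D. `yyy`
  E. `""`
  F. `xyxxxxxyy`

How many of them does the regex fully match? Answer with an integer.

5

A → match
B → match
C → match
D → match
E → match
F → no match
Total matched: 5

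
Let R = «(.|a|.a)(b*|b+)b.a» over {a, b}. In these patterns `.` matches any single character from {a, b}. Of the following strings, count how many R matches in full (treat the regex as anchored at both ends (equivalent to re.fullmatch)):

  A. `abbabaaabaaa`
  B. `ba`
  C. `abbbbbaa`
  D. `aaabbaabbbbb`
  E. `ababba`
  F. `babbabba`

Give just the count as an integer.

1

A → no match
B → no match
C → match
D → no match — must end with `a`
E → no match
F → no match
Total matched: 1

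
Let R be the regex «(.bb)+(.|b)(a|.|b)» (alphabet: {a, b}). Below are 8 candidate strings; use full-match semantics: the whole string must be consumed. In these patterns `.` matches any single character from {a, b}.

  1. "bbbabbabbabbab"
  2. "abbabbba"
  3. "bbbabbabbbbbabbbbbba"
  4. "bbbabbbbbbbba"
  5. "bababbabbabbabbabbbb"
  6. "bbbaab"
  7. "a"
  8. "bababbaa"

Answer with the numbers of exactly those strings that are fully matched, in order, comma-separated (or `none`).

1 → match
2 → match
3 → match
4 → no match
5 → no match
6 → no match
7 → no match
8 → no match

1, 2, 3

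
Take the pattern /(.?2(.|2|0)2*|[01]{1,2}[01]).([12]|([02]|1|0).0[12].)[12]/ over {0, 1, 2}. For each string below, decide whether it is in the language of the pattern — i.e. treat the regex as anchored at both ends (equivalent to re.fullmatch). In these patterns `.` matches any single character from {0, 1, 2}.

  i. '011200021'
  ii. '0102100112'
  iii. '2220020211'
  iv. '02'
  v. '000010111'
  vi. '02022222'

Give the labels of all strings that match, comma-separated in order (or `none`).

i → no match
ii → match
iii → match
iv → no match
v → match
vi → match

ii, iii, v, vi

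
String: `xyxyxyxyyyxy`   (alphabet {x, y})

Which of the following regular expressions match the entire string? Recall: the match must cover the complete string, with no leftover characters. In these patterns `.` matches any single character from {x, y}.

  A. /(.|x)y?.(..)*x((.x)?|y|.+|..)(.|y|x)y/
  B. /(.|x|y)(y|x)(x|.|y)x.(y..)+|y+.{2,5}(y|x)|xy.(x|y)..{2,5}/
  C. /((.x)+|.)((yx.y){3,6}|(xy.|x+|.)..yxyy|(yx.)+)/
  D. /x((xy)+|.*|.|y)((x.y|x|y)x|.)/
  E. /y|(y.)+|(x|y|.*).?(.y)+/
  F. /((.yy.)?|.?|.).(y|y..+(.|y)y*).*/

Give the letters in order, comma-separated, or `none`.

A, D, E, F

A → match
B → no match
C → no match
D → match
E → match
F → match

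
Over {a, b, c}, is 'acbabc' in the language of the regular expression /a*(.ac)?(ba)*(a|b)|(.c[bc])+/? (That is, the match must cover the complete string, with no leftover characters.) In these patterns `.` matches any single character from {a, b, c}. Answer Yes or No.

No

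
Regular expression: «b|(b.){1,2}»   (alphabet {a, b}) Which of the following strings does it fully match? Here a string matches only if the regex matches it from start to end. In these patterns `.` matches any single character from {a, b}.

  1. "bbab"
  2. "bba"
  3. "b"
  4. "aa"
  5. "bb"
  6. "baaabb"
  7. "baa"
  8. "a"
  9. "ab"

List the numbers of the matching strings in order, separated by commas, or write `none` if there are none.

1 → no match
2 → no match
3 → match
4 → no match — must start with "b"
5 → match
6 → no match
7 → no match
8 → no match — must start with "b"
9 → no match — must start with "b"

3, 5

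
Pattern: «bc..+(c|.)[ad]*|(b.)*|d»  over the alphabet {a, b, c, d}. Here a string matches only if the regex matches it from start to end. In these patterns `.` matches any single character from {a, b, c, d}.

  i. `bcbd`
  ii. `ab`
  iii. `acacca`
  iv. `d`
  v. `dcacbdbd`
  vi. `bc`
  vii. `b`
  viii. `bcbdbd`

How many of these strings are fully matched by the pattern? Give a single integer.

4

i. `bcbd` → match
ii. `ab` → no match
iii. `acacca` → no match
iv. `d` → match
v. `dcacbdbd` → no match
vi. `bc` → match
vii. `b` → no match
viii. `bcbdbd` → match
Total matched: 4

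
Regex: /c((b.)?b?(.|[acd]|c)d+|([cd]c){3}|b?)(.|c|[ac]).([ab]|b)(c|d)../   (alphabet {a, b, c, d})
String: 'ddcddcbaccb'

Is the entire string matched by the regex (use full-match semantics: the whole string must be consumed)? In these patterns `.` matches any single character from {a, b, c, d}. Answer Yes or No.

Every match must start with 'c', but 'ddcddcbaccb' does not.

No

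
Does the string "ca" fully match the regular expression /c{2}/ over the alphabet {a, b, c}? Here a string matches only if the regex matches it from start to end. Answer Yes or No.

No

Every match must end with "c", but "ca" does not.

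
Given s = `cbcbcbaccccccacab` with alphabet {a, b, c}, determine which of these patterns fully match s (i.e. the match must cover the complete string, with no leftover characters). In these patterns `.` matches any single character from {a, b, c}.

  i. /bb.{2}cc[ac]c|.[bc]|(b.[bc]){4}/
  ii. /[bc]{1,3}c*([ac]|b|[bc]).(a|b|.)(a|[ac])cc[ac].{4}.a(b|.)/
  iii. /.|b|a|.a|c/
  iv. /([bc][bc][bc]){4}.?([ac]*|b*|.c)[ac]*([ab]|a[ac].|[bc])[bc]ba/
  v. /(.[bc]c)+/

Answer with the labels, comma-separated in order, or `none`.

ii

i → no match
ii → match
iii → no match
iv → no match — must end with `ba`
v → no match — must end with `c`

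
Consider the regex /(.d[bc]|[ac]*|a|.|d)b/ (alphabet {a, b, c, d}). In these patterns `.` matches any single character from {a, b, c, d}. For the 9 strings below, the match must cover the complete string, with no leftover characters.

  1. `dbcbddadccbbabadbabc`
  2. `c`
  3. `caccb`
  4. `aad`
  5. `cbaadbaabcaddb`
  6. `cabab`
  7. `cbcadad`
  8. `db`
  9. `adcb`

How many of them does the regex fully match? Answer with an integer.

3

1 → no match — must end with `b`
2 → no match — must end with `b`
3 → match
4 → no match — must end with `b`
5 → no match
6 → no match
7 → no match — must end with `b`
8 → match
9 → match
Total matched: 3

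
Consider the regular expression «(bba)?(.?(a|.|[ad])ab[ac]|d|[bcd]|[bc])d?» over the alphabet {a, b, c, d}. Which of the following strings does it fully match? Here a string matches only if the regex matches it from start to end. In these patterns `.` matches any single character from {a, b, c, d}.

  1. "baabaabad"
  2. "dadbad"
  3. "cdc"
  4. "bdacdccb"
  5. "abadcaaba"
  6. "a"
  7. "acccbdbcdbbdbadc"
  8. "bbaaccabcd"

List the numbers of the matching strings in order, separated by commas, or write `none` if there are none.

none

1 → no match
2 → no match
3 → no match
4 → no match
5 → no match
6 → no match
7 → no match
8 → no match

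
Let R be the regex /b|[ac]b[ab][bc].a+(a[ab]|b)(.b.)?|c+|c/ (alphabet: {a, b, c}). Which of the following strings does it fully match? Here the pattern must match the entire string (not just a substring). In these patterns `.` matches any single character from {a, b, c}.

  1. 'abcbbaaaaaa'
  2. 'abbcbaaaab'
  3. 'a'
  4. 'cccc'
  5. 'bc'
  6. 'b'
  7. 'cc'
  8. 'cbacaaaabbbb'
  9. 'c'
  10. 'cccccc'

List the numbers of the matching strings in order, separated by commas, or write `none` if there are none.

1 → no match
2 → match
3 → no match
4 → match
5 → no match
6 → match
7 → match
8 → match
9 → match
10 → match

2, 4, 6, 7, 8, 9, 10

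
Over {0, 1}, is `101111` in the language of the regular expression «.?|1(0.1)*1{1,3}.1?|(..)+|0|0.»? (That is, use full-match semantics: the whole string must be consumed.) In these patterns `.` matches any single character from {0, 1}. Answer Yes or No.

Yes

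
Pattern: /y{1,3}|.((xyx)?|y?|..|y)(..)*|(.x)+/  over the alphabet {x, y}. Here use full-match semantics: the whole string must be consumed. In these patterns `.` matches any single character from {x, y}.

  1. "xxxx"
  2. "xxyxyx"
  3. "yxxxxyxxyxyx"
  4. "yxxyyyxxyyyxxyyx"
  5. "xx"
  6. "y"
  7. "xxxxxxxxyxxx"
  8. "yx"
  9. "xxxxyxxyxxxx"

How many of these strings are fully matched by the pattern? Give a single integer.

1. "xxxx" → match
2. "xxyxyx" → match
3. "yxxxxyxxyxyx" → no match
4 → no match
5. "xx" → match
6. "y" → match
7. "xxxxxxxxyxxx" → match
8. "yx" → match
9. "xxxxyxxyxxxx" → no match
Total matched: 6

6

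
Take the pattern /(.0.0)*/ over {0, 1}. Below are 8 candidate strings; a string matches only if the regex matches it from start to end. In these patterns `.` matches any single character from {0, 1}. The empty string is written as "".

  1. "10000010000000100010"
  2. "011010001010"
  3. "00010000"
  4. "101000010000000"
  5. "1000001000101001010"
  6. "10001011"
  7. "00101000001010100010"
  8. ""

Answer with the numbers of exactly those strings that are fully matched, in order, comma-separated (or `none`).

1, 7, 8

1 → match
2 → no match
3 → no match
4 → no match
5 → no match
6 → no match
7 → match
8 → match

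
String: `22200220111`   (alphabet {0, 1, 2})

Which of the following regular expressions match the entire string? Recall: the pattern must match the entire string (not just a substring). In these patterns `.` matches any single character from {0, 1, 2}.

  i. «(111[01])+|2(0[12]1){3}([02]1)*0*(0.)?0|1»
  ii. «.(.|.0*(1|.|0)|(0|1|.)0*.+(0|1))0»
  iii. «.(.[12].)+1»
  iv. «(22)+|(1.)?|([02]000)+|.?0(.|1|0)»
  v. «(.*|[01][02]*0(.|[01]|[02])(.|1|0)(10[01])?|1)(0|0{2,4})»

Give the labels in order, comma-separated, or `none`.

iii

i → no match
ii → no match — must end with `0`
iii → match
iv → no match
v → no match — must end with `0`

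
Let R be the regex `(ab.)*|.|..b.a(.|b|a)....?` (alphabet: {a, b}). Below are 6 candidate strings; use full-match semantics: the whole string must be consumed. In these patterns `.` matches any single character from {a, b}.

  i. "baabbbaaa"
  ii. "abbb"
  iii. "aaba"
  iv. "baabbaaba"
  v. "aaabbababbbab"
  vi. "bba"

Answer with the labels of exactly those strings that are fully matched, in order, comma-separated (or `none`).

none

i → no match
ii → no match
iii → no match
iv → no match
v → no match
vi → no match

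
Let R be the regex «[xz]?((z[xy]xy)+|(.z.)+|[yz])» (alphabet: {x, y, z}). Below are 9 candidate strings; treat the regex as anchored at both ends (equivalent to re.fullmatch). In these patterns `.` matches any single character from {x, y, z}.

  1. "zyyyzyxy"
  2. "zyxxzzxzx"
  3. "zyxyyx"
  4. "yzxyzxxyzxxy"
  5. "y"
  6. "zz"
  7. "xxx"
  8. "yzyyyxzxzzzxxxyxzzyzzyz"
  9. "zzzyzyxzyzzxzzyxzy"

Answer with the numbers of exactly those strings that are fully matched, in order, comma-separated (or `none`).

1 → no match
2 → no match
3 → no match
4 → no match
5 → match
6 → match
7 → no match
8 → no match
9 → match

5, 6, 9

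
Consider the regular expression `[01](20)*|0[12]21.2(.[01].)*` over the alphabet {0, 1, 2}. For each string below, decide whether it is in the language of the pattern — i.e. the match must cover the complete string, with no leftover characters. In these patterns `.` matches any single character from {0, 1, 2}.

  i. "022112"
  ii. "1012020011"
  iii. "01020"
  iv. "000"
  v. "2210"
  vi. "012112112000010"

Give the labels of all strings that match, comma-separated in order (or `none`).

i, vi

i → match
ii → no match
iii → no match
iv → no match
v → no match
vi → match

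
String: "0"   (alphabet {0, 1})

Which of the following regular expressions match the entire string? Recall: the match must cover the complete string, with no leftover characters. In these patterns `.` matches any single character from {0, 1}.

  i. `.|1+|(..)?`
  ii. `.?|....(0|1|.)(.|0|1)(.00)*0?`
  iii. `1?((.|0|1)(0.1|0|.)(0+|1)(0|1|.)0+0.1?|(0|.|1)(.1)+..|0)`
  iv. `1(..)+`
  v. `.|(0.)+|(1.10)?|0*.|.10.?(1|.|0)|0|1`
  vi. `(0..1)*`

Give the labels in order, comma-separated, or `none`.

i, ii, iii, v

i → match
ii → match
iii → match
iv → no match — must start with "1"
v → match
vi → no match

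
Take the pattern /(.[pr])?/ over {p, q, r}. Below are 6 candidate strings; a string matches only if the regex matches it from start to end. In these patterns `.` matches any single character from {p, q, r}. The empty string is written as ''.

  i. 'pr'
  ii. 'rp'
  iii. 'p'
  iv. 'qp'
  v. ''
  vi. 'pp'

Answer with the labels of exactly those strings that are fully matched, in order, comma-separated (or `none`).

i → match
ii → match
iii → no match
iv → match
v → match
vi → match

i, ii, iv, v, vi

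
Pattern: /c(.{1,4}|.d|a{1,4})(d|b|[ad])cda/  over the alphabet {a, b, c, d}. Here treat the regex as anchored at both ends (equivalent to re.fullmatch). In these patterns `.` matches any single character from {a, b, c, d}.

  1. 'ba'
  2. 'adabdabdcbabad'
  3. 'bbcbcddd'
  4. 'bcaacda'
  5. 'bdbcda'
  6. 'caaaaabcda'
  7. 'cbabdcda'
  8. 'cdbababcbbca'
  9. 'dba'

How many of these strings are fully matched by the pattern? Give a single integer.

1

1 → no match — must start with 'c'
2 → no match — must start with 'c'
3 → no match — must start with 'c'
4 → no match — must start with 'c'
5 → no match — must start with 'c'
6 → no match
7 → match
8 → no match — must end with 'cda'
9 → no match — must start with 'c'
Total matched: 1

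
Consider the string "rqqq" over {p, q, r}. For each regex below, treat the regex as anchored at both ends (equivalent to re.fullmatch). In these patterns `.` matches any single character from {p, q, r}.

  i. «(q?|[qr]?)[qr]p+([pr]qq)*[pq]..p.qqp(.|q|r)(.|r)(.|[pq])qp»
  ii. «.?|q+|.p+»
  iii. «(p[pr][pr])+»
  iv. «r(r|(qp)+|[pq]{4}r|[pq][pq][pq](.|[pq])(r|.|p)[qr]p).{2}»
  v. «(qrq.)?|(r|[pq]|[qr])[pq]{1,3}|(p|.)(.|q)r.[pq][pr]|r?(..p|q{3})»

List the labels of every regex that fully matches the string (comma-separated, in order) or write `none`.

v

i → no match — must end with "qp"
ii → no match
iii → no match — must start with "p"
iv → no match
v → match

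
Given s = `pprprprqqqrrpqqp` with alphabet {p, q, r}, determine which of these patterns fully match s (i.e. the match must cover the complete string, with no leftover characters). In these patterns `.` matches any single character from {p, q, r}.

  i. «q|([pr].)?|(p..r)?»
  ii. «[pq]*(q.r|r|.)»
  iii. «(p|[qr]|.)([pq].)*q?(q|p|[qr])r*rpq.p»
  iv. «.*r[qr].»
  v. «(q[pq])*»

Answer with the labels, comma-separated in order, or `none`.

i → no match
ii → no match
iii → match
iv → no match
v → no match

iii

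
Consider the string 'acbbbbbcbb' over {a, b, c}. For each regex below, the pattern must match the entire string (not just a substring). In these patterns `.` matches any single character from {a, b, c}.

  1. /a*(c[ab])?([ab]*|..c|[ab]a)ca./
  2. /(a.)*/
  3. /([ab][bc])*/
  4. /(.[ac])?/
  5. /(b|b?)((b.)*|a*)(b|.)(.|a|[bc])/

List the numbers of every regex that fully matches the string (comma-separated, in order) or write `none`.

1 → no match
2 → no match
3 → match
4 → no match
5 → no match

3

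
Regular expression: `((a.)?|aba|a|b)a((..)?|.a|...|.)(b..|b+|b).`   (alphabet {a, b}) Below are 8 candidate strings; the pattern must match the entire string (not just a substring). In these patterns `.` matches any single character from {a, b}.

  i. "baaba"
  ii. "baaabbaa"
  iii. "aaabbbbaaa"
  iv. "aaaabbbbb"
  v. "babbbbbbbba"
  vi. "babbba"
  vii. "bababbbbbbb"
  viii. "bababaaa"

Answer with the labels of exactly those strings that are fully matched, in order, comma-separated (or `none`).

i → match
ii → match
iii → match
iv → match
v → match
vi → match
vii → match
viii → match

i, ii, iii, iv, v, vi, vii, viii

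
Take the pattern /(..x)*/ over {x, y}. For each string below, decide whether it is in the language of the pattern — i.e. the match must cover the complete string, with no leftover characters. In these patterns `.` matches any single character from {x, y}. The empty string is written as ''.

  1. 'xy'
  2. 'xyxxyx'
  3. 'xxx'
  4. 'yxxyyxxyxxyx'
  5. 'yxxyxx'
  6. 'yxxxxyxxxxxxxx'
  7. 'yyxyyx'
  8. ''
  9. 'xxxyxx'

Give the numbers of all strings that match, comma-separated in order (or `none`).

2, 3, 4, 5, 7, 8, 9

1 → no match
2 → match
3 → match
4 → match
5 → match
6 → no match
7 → match
8 → match
9 → match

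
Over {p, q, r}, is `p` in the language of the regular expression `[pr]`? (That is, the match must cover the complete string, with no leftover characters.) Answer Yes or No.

Yes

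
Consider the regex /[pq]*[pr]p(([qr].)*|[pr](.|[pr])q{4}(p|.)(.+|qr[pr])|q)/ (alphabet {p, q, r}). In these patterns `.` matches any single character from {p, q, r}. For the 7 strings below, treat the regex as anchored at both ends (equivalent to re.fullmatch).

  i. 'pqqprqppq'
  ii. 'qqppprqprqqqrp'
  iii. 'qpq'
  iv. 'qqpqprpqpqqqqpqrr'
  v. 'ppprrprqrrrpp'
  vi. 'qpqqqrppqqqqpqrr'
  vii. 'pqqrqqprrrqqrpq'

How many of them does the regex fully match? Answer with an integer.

i → no match
ii → no match
iii → no match
iv → no match
v → no match
vi → no match
vii → no match
Total matched: 0

0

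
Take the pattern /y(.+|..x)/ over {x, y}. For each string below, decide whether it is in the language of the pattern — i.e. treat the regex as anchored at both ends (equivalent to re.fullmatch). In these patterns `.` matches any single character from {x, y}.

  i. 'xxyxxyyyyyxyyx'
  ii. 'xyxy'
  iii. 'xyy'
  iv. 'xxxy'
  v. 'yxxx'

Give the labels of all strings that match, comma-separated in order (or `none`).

v

i → no match — must start with 'y'
ii → no match — must start with 'y'
iii → no match — must start with 'y'
iv → no match — must start with 'y'
v → match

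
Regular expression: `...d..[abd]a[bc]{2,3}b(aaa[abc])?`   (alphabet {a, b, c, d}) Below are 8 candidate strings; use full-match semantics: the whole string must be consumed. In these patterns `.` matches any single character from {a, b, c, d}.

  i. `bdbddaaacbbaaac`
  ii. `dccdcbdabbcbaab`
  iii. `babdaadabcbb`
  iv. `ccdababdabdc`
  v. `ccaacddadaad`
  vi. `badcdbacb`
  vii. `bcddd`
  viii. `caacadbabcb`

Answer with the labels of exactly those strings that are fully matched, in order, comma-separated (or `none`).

i → match
ii → no match
iii → match
iv → no match
v → no match
vi → no match
vii → no match
viii → no match

i, iii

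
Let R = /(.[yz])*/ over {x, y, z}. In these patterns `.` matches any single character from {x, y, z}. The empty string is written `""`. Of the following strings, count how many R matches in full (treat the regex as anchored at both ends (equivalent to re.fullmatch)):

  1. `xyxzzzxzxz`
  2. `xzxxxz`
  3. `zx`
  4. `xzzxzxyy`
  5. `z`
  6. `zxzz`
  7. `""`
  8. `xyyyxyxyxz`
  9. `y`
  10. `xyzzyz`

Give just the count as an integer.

1. `xyxzzzxzxz` → match
2. `xzxxxz` → no match
3. `zx` → no match
4. `xzzxzxyy` → no match
5. `z` → no match
6. `zxzz` → no match
7. `""` → match
8. `xyyyxyxyxz` → match
9. `y` → no match
10. `xyzzyz` → match
Total matched: 4

4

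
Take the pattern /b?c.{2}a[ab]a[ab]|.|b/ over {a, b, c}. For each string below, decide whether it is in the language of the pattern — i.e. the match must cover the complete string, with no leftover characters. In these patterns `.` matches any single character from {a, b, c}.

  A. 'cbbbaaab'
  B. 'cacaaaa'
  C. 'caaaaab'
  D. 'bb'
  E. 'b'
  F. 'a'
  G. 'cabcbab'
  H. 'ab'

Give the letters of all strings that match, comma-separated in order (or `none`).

B, C, E, F

A → no match
B → match
C → match
D → no match
E → match
F → match
G → no match
H → no match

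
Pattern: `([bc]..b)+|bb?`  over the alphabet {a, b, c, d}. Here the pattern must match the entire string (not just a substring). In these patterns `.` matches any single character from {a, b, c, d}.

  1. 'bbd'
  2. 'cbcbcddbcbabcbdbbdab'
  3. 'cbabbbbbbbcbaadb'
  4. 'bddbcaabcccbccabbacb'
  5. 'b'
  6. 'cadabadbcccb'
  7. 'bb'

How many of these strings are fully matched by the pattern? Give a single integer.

4

1 → no match
2 → match
3 → no match
4 → match
5 → match
6 → no match
7 → match
Total matched: 4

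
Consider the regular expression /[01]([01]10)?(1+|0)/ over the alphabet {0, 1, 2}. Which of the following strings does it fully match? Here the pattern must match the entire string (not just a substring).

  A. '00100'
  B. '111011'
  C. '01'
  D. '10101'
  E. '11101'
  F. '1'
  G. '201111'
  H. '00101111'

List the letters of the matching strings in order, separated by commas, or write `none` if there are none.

A → match
B → match
C → match
D → match
E → match
F → no match
G → no match
H → match

A, B, C, D, E, H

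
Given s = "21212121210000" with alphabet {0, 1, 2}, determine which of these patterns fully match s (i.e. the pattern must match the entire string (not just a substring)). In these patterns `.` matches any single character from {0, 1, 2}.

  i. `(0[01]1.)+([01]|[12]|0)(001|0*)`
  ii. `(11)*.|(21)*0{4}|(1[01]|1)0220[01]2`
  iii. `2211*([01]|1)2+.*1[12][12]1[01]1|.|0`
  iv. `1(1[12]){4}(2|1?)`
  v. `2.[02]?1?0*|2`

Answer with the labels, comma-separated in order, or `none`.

i → no match — must start with "0"
ii → match
iii → no match
iv → no match — must start with "11"
v → no match

ii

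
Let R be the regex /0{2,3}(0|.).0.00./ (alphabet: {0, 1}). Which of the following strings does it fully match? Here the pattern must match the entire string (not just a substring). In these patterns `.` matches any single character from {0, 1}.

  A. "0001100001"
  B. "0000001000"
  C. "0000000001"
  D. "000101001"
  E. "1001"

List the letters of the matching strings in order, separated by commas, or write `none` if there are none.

A. "0001100001" → match
B. "0000001000" → match
C. "0000000001" → match
D. "000101001" → match
E. "1001" → no match — must start with "0"

A, B, C, D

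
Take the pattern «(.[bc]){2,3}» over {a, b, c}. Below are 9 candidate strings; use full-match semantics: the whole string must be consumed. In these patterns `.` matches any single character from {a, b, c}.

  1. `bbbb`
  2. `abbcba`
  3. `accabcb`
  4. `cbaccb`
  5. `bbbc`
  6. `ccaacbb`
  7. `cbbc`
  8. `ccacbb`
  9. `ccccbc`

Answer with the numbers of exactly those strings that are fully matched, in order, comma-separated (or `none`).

1 → match
2 → no match
3 → no match
4 → match
5 → match
6 → no match
7 → match
8 → match
9 → match

1, 4, 5, 7, 8, 9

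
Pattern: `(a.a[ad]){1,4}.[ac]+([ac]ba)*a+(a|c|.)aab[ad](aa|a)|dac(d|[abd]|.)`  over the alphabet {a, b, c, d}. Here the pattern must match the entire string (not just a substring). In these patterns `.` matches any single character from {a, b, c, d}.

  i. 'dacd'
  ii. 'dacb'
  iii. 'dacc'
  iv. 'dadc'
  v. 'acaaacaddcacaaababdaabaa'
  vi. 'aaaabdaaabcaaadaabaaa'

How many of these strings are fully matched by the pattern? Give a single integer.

3

i → match
ii → match
iii → match
iv → no match
v → no match
vi → no match
Total matched: 3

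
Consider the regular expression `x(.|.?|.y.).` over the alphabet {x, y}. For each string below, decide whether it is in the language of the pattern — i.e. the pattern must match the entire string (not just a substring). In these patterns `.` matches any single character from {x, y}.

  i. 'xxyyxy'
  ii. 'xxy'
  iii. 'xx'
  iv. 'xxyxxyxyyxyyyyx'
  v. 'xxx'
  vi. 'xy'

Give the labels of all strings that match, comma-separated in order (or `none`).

ii, iii, v, vi

i → no match
ii → match
iii → match
iv → no match
v → match
vi → match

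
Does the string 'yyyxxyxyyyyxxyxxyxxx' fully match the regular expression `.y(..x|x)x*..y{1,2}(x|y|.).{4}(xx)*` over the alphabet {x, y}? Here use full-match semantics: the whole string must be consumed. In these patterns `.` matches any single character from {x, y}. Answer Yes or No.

No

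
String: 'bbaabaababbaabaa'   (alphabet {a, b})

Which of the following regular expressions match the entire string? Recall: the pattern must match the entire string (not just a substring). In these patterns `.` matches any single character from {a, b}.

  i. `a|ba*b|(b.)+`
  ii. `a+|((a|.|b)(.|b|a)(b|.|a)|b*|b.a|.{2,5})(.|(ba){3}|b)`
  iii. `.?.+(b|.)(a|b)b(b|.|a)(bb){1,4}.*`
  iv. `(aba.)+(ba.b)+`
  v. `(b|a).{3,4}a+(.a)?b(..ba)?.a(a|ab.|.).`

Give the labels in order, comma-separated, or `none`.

iii, v

i → no match
ii → no match
iii → match
iv → no match — must start with 'aba'
v → match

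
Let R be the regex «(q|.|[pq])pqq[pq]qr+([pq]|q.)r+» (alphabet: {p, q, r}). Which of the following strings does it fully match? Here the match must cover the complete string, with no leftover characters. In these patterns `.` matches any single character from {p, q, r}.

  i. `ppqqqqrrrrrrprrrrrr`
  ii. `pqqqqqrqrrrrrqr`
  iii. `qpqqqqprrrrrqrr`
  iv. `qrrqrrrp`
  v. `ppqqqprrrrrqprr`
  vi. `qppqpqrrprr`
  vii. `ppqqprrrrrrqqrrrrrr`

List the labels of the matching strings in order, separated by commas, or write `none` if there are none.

i → match
ii → no match
iii → no match
iv → no match — must end with `r`
v → no match
vi → no match
vii → no match

i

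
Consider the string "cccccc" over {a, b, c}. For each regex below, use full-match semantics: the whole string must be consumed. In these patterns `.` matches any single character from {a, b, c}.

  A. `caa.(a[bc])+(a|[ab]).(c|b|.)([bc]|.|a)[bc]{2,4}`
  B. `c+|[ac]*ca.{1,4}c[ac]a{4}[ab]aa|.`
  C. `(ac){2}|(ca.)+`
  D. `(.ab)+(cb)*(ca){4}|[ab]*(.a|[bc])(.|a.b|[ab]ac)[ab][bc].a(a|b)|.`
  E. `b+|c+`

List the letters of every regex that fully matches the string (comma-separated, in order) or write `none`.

B, E

A → no match — must start with "caa"
B → match
C → no match
D → no match
E → match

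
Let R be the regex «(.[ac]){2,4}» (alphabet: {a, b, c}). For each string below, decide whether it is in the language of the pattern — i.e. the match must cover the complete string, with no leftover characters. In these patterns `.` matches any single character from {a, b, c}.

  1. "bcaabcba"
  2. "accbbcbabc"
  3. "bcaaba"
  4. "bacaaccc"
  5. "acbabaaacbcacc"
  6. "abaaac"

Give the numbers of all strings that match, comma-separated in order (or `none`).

1, 3, 4

1. "bcaabcba" → match
2. "accbbcbabc" → no match
3. "bcaaba" → match
4. "bacaaccc" → match
5 → no match
6. "abaaac" → no match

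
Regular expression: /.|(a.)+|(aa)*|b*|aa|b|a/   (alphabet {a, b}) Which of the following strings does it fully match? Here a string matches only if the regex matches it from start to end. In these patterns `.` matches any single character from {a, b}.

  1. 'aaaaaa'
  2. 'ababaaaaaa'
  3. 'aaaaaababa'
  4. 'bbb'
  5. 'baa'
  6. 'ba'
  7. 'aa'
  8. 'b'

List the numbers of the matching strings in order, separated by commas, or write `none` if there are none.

1, 2, 4, 7, 8

1 → match
2 → match
3 → no match
4 → match
5 → no match
6 → no match
7 → match
8 → match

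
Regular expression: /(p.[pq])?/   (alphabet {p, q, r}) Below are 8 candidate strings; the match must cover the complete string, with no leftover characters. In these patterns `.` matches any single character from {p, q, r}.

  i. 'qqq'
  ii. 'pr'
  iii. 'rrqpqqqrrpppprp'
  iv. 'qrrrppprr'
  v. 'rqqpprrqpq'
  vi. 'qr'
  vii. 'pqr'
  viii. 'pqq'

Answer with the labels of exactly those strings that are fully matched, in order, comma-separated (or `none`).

i → no match
ii → no match
iii → no match
iv → no match
v → no match
vi → no match
vii → no match
viii → match

viii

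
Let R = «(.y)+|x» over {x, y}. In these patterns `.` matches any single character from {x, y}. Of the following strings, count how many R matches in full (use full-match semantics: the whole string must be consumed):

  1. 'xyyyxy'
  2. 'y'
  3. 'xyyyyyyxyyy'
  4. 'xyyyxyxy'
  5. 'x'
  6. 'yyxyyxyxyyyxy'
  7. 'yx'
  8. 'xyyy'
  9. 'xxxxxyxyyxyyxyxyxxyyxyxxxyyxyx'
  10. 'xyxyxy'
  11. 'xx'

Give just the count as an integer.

1. 'xyyyxy' → match
2. 'y' → no match
3. 'xyyyyyyxyyy' → no match
4. 'xyyyxyxy' → match
5. 'x' → match
6 → no match
7. 'yx' → no match
8. 'xyyy' → match
9 → no match
10. 'xyxyxy' → match
11. 'xx' → no match
Total matched: 5

5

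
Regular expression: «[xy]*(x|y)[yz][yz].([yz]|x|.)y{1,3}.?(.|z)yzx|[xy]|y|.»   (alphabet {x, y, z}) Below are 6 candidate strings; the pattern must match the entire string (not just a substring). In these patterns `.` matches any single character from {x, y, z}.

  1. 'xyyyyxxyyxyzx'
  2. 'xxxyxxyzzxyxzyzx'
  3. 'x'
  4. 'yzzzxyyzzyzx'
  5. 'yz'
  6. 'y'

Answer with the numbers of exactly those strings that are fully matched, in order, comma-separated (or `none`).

1, 2, 3, 4, 6

1 → match
2 → match
3 → match
4 → match
5 → no match
6 → match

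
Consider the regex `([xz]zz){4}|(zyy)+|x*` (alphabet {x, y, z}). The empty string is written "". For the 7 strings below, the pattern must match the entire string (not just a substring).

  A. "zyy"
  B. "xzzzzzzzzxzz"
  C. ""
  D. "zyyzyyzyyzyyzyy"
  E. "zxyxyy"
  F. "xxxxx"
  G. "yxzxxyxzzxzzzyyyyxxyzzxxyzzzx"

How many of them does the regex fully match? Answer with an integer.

5

A → match
B → match
C → match
D → match
E → no match
F → match
G → no match
Total matched: 5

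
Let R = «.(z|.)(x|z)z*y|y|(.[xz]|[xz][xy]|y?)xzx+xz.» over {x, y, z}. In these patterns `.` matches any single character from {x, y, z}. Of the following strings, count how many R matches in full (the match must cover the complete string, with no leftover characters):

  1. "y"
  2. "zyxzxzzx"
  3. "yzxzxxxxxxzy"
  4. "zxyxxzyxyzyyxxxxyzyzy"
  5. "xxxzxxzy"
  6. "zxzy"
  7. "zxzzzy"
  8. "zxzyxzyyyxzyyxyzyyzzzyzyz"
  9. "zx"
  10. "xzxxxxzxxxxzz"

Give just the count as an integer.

1 → match
2 → no match
3 → match
4 → no match
5 → match
6 → match
7 → match
8 → no match
9 → no match
10 → no match
Total matched: 5

5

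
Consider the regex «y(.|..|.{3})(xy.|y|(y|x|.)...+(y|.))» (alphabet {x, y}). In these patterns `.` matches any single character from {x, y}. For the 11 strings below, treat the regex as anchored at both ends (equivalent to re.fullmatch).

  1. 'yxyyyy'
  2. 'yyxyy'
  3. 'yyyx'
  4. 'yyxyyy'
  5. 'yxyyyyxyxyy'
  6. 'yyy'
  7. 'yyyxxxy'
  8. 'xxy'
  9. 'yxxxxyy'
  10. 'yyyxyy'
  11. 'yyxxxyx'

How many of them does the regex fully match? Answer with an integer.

1 → no match
2 → match
3 → no match
4 → no match
5 → match
6 → match
7 → match
8 → no match — must start with 'y'
9 → match
10 → match
11 → match
Total matched: 7

7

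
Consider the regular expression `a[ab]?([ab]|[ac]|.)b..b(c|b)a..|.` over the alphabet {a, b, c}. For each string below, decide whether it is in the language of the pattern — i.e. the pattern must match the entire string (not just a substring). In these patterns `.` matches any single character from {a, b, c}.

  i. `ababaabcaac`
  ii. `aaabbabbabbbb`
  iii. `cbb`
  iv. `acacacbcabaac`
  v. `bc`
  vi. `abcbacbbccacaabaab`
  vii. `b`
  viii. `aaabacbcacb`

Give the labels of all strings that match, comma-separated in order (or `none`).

i → match
ii → no match
iii → no match
iv → no match
v → no match
vi → no match
vii → match
viii → match

i, vii, viii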